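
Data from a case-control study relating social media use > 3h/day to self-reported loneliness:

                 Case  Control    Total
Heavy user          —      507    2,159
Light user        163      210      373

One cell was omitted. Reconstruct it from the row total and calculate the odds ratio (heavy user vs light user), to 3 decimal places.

The missing cell is in the exposed row: 2159 − 507 = 1652.
So a = 1652, b = 507, c = 163, d = 210.
OR = (a·d)/(b·c) = (1652 × 210) / (507 × 163) = 346920 / 82641 = 4.19792

4.198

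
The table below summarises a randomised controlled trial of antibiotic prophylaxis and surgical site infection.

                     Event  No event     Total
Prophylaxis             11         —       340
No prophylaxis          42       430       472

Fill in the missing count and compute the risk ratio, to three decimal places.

The missing cell is in the exposed row: 340 − 11 = 329.
So a = 11, b = 329, c = 42, d = 430.
RR = [a/(a+b)] / [c/(c+d)] = (11/340) / (42/472) = 0.03235/0.08898 = 0.36359

0.364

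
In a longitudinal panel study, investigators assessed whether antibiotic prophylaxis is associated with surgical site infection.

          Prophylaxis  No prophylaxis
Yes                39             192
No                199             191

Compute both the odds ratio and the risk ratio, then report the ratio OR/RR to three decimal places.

0.596

Reading the table with exposure as columns: a = 39 (Prophylaxis, case), b = 199 (Prophylaxis, non-case), c = 192 (No prophylaxis, case), d = 191.
OR = (39·191)/(199·192) = 7449/38208 = 0.19496
Risk in exposed = 39/238 = 0.16387; risk in unexposed = 192/383 = 0.50131; RR = 0.32688
OR/RR = 0.19496 / 0.32688 = 0.59643
The outcome is not rare, so the OR lies further from 1 than the RR.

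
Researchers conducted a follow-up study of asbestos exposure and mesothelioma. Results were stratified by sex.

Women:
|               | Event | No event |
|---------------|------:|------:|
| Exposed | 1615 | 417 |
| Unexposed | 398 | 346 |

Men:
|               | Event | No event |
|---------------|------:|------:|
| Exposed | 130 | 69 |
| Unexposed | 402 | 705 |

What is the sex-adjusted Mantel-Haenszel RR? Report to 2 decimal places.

RR_MH = Σ(aᵢ·n₀ᵢ/nᵢ) / Σ(cᵢ·n₁ᵢ/nᵢ), with n₁ᵢ = aᵢ+bᵢ (exposed), n₀ᵢ = cᵢ+dᵢ (unexposed), nᵢ = n₁ᵢ+n₀ᵢ.
Stratum 1 (Women): n₁ = 2032, n₀ = 744, n = 2776; a·n₀/n = 1615·744/2776 = 432.8386; c·n₁/n = 398·2032/2776 = 291.3314
Stratum 2 (Men): n₁ = 199, n₀ = 1107, n = 1306; a·n₀/n = 130·1107/1306 = 110.1914; c·n₁/n = 402·199/1306 = 61.2542
RR_MH = (432.8386 + 110.1914) / (291.3314 + 61.2542) = 543.0300 / 352.5856 = 1.54014

1.54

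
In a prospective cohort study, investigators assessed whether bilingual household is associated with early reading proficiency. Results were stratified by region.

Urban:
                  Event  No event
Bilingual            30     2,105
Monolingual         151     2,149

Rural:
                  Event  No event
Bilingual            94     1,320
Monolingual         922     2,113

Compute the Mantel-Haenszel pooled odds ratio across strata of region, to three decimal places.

OR_MH = Σ(aᵢdᵢ/nᵢ) / Σ(bᵢcᵢ/nᵢ), where nᵢ is the stratum total.
Stratum 1 (Urban): n = 4435; a·d/n = 30·2149/4435 = 14.5366; b·c/n = 2105·151/4435 = 71.6697
Stratum 2 (Rural): n = 4449; a·d/n = 94·2113/4449 = 44.6442; b·c/n = 1320·922/4449 = 273.5536
OR_MH = (14.5366 + 44.6442) / (71.6697 + 273.5536) = 59.1808 / 345.2233 = 0.17143

0.171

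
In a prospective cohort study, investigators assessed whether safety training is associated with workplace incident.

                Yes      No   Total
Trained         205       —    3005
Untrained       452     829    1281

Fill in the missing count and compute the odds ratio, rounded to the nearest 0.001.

The missing cell is in the exposed row: 3005 − 205 = 2800.
So a = 205, b = 2800, c = 452, d = 829.
OR = (a·d)/(b·c) = (205 × 829) / (2800 × 452) = 169945 / 1265600 = 0.13428

0.134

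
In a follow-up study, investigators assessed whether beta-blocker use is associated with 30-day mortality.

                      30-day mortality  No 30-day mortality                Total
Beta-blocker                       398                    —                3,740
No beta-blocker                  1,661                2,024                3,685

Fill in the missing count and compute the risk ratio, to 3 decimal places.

The missing cell is in the exposed row: 3740 − 398 = 3342.
So a = 398, b = 3342, c = 1661, d = 2024.
RR = [a/(a+b)] / [c/(c+d)] = (398/3740) / (1661/3685) = 0.10642/0.45075 = 0.23609

0.236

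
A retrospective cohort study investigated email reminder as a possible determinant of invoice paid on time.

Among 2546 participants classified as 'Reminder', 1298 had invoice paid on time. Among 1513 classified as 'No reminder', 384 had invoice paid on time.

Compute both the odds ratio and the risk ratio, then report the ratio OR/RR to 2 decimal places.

1.52

From the description: a = 1298, b = 1248, c = 384, d = 1129.
OR = (1298·1129)/(1248·384) = 1465442/479232 = 3.05790
Risk in exposed = 1298/2546 = 0.50982; risk in unexposed = 384/1513 = 0.25380; RR = 2.00874
OR/RR = 3.05790 / 2.00874 = 1.52230
The outcome is not rare, so the OR lies further from 1 than the RR.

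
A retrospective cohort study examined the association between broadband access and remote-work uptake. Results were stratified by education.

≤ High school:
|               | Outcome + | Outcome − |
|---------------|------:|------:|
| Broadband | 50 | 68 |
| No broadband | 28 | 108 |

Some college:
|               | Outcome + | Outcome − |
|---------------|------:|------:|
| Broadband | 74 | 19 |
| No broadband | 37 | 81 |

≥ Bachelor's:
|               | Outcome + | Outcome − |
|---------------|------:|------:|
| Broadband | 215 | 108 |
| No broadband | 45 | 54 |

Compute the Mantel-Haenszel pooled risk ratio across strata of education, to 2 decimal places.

1.86

RR_MH = Σ(aᵢ·n₀ᵢ/nᵢ) / Σ(cᵢ·n₁ᵢ/nᵢ), with n₁ᵢ = aᵢ+bᵢ (exposed), n₀ᵢ = cᵢ+dᵢ (unexposed), nᵢ = n₁ᵢ+n₀ᵢ.
Stratum 1 (≤ High school): n₁ = 118, n₀ = 136, n = 254; a·n₀/n = 50·136/254 = 26.7717; c·n₁/n = 28·118/254 = 13.0079
Stratum 2 (Some college): n₁ = 93, n₀ = 118, n = 211; a·n₀/n = 74·118/211 = 41.3839; c·n₁/n = 37·93/211 = 16.3081
Stratum 3 (≥ Bachelor's): n₁ = 323, n₀ = 99, n = 422; a·n₀/n = 215·99/422 = 50.4384; c·n₁/n = 45·323/422 = 34.4431
RR_MH = (26.7717 + 41.3839 + 50.4384) / (13.0079 + 16.3081 + 34.4431) = 118.5939 / 63.7591 = 1.86003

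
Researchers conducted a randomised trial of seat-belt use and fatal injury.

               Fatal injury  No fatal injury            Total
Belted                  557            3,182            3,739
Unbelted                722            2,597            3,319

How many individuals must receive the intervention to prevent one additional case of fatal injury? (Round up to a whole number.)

Risk in treated group = 557/3739 = 0.14897; risk in control = 722/3319 = 0.21754.
Absolute risk reduction = 0.21754 − 0.14897 = 0.06857
NNT = 1 / ARR = 1 / 0.06857 = 14.585 → round up → 15

15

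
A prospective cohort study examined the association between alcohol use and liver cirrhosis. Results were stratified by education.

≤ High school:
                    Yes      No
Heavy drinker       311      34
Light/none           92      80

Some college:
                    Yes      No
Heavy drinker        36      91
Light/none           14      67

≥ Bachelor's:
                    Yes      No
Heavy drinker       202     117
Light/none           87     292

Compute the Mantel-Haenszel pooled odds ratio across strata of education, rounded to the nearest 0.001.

OR_MH = Σ(aᵢdᵢ/nᵢ) / Σ(bᵢcᵢ/nᵢ), where nᵢ is the stratum total.
Stratum 1 (≤ High school): n = 517; a·d/n = 311·80/517 = 48.1238; b·c/n = 34·92/517 = 6.0503
Stratum 2 (Some college): n = 208; a·d/n = 36·67/208 = 11.5962; b·c/n = 91·14/208 = 6.1250
Stratum 3 (≥ Bachelor's): n = 698; a·d/n = 202·292/698 = 84.5043; b·c/n = 117·87/698 = 14.5831
OR_MH = (48.1238 + 11.5962 + 84.5043) / (6.0503 + 6.1250 + 14.5831) = 144.2242 / 26.7584 = 5.38987

5.390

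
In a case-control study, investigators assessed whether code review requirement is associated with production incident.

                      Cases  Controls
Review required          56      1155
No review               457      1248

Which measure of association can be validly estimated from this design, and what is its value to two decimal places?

Cells: a = 56, b = 1155, c = 457, d = 1248.
This is a case-control study: participants were sampled on outcome status, so risks in the source population cannot be estimated directly — relative risk is not valid here. The odds ratio is the appropriate measure.
OR = (a·d)/(b·c) = (56 × 1248) / (1155 × 457) = 69888 / 527835 = 0.13241

0.13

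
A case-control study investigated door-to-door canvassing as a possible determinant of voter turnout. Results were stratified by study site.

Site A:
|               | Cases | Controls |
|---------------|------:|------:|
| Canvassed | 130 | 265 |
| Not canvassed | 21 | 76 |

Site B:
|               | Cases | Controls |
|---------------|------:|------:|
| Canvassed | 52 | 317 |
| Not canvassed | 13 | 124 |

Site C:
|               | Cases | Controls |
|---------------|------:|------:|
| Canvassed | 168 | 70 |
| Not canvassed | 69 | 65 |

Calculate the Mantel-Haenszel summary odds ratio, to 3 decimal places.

OR_MH = Σ(aᵢdᵢ/nᵢ) / Σ(bᵢcᵢ/nᵢ), where nᵢ is the stratum total.
Stratum 1 (Site A): n = 492; a·d/n = 130·76/492 = 20.0813; b·c/n = 265·21/492 = 11.3110
Stratum 2 (Site B): n = 506; a·d/n = 52·124/506 = 12.7431; b·c/n = 317·13/506 = 8.1443
Stratum 3 (Site C): n = 372; a·d/n = 168·65/372 = 29.3548; b·c/n = 70·69/372 = 12.9839
OR_MH = (20.0813 + 12.7431 + 29.3548) / (11.3110 + 8.1443 + 12.9839) = 62.1792 / 32.4391 = 1.91680

1.917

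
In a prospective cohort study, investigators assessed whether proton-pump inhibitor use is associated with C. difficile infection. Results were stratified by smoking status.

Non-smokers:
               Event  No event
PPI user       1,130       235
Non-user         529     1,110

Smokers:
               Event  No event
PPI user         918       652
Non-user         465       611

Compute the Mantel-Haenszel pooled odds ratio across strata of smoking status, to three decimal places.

4.036

OR_MH = Σ(aᵢdᵢ/nᵢ) / Σ(bᵢcᵢ/nᵢ), where nᵢ is the stratum total.
Stratum 1 (Non-smokers): n = 3004; a·d/n = 1130·1110/3004 = 417.5433; b·c/n = 235·529/3004 = 41.3832
Stratum 2 (Smokers): n = 2646; a·d/n = 918·611/2646 = 211.9796; b·c/n = 652·465/2646 = 114.5805
OR_MH = (417.5433 + 211.9796) / (41.3832 + 114.5805) = 629.5229 / 155.9637 = 4.03634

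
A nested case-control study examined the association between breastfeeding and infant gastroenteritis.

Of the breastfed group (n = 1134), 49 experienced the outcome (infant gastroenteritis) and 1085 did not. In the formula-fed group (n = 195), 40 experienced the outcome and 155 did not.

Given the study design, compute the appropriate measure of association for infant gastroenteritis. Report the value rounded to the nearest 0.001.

From the description: a = 49, b = 1085, c = 40, d = 155.
This is a nested case-control study: participants were sampled on outcome status, so risks in the source population cannot be estimated directly — relative risk is not valid here. The odds ratio is the appropriate measure.
OR = (a·d)/(b·c) = (49 × 155) / (1085 × 40) = 7595 / 43400 = 0.17500

0.175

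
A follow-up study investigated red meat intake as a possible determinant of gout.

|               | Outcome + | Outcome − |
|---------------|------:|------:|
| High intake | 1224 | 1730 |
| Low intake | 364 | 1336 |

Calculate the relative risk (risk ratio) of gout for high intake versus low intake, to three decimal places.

1.935

Cells: a = 1224, b = 1730, c = 364, d = 1336.
Risk in exposed = 1224/2954 = 0.41435; risk in unexposed = 364/1700 = 0.21412.
RR = 0.41435 / 0.21412 = 1.93517
The risk among the exposed is 1.94 times that among the unexposed.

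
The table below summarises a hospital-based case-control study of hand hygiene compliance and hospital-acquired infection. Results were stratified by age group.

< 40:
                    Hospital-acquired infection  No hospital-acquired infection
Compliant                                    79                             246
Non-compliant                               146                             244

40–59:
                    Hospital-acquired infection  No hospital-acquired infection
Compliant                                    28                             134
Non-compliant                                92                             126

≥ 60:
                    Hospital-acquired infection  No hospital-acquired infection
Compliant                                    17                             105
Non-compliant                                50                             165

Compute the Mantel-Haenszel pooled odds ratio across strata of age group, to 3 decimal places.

OR_MH = Σ(aᵢdᵢ/nᵢ) / Σ(bᵢcᵢ/nᵢ), where nᵢ is the stratum total.
Stratum 1 (< 40): n = 715; a·d/n = 79·244/715 = 26.9594; b·c/n = 246·146/715 = 50.2322
Stratum 2 (40–59): n = 380; a·d/n = 28·126/380 = 9.2842; b·c/n = 134·92/380 = 32.4421
Stratum 3 (≥ 60): n = 337; a·d/n = 17·165/337 = 8.3234; b·c/n = 105·50/337 = 15.5786
OR_MH = (26.9594 + 9.2842 + 8.3234) / (50.2322 + 32.4421 + 15.5786) = 44.5671 / 98.2529 = 0.45360

0.454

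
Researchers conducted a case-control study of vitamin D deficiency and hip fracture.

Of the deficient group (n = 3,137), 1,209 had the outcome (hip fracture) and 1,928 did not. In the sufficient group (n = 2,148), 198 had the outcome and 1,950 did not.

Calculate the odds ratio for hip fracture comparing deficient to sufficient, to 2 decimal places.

From the description: a = 1209, b = 1928, c = 198, d = 1950.
OR = (a·d)/(b·c) = (1209 × 1950) / (1928 × 198) = 2357550 / 381744 = 6.17574
The odds of hip fracture are about 6.18 times as high in the deficient group.

6.18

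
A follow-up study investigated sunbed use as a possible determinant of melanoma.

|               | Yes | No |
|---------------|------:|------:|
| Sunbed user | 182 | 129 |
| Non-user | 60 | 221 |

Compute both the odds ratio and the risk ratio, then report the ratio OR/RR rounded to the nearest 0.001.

Cells: a = 182, b = 129, c = 60, d = 221.
OR = (182·221)/(129·60) = 40222/7740 = 5.19664
Risk in exposed = 182/311 = 0.58521; risk in unexposed = 60/281 = 0.21352; RR = 2.74073
OR/RR = 5.19664 / 2.74073 = 1.89608
The outcome is not rare, so the OR lies further from 1 than the RR.

1.896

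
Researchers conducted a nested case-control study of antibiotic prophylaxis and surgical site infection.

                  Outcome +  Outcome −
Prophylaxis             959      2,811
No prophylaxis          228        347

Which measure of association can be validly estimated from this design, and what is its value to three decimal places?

0.519

Cells: a = 959, b = 2811, c = 228, d = 347.
This is a nested case-control study: participants were sampled on outcome status, so risks in the source population cannot be estimated directly — relative risk is not valid here. The odds ratio is the appropriate measure.
OR = (a·d)/(b·c) = (959 × 347) / (2811 × 228) = 332773 / 640908 = 0.51922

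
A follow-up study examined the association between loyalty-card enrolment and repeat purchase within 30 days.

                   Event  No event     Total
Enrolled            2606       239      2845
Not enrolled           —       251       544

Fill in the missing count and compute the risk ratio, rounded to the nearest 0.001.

1.701

The missing cell is in the unexposed row: 544 − 251 = 293.
So a = 2606, b = 239, c = 293, d = 251.
RR = [a/(a+b)] / [c/(c+d)] = (2606/2845) / (293/544) = 0.91599/0.53860 = 1.70068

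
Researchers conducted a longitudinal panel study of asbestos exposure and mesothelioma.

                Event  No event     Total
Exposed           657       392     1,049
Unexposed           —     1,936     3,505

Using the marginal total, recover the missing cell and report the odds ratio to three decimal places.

The missing cell is in the unexposed row: 3505 − 1936 = 1569.
So a = 657, b = 392, c = 1569, d = 1936.
OR = (a·d)/(b·c) = (657 × 1936) / (392 × 1569) = 1271952 / 615048 = 2.06805

2.068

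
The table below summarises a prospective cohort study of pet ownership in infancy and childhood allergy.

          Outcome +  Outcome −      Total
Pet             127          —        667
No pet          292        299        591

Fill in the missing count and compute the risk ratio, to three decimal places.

0.385

The missing cell is in the exposed row: 667 − 127 = 540.
So a = 127, b = 540, c = 292, d = 299.
RR = [a/(a+b)] / [c/(c+d)] = (127/667) / (292/591) = 0.19040/0.49408 = 0.38537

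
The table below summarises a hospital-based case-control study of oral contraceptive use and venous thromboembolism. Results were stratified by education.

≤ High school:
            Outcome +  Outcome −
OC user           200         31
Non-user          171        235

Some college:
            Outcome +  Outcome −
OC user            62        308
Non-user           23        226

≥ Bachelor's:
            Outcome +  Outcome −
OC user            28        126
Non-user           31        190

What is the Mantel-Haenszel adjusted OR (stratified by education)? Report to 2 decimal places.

3.66

OR_MH = Σ(aᵢdᵢ/nᵢ) / Σ(bᵢcᵢ/nᵢ), where nᵢ is the stratum total.
Stratum 1 (≤ High school): n = 637; a·d/n = 200·235/637 = 73.7834; b·c/n = 31·171/637 = 8.3218
Stratum 2 (Some college): n = 619; a·d/n = 62·226/619 = 22.6365; b·c/n = 308·23/619 = 11.4443
Stratum 3 (≥ Bachelor's): n = 375; a·d/n = 28·190/375 = 14.1867; b·c/n = 126·31/375 = 10.4160
OR_MH = (73.7834 + 22.6365 + 14.1867) / (8.3218 + 11.4443 + 10.4160) = 110.6065 / 30.1821 = 3.66464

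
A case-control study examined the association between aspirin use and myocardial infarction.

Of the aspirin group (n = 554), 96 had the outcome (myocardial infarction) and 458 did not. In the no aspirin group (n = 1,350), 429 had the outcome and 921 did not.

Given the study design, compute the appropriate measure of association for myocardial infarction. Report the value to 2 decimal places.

From the description: a = 96, b = 458, c = 429, d = 921.
This is a case-control study: participants were sampled on outcome status, so risks in the source population cannot be estimated directly — relative risk is not valid here. The odds ratio is the appropriate measure.
OR = (a·d)/(b·c) = (96 × 921) / (458 × 429) = 88416 / 196482 = 0.45000

0.45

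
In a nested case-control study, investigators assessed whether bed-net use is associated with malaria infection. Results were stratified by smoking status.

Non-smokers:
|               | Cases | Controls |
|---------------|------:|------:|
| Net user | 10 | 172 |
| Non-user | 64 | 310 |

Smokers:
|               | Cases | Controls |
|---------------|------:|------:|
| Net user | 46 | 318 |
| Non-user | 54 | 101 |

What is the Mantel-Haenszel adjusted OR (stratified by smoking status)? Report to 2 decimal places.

OR_MH = Σ(aᵢdᵢ/nᵢ) / Σ(bᵢcᵢ/nᵢ), where nᵢ is the stratum total.
Stratum 1 (Non-smokers): n = 556; a·d/n = 10·310/556 = 5.5755; b·c/n = 172·64/556 = 19.7986
Stratum 2 (Smokers): n = 519; a·d/n = 46·101/519 = 8.9518; b·c/n = 318·54/519 = 33.0867
OR_MH = (5.5755 + 8.9518) / (19.7986 + 33.0867) = 14.5274 / 52.8853 = 0.27470

0.27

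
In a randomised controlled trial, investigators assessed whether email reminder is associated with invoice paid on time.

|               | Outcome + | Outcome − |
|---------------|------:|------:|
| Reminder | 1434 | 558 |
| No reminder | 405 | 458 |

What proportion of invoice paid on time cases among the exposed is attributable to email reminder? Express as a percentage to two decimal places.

Cells: a = 1434, b = 558, c = 405, d = 458.
Risk in exposed = 1434/1992 = 0.71988; risk in unexposed = 405/863 = 0.46929.
RR = 0.71988/0.46929 = 1.53397
AR% = (RR − 1)/RR × 100 = (1.53397 − 1)/1.53397 × 100 = 34.8095%

34.81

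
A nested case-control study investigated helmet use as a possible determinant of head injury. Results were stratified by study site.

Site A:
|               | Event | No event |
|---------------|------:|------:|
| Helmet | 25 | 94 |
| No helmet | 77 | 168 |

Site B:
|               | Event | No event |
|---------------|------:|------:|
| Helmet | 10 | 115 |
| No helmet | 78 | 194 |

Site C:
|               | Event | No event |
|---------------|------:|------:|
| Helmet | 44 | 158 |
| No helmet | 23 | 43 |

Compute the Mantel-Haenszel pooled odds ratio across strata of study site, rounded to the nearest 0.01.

0.42

OR_MH = Σ(aᵢdᵢ/nᵢ) / Σ(bᵢcᵢ/nᵢ), where nᵢ is the stratum total.
Stratum 1 (Site A): n = 364; a·d/n = 25·168/364 = 11.5385; b·c/n = 94·77/364 = 19.8846
Stratum 2 (Site B): n = 397; a·d/n = 10·194/397 = 4.8866; b·c/n = 115·78/397 = 22.5945
Stratum 3 (Site C): n = 268; a·d/n = 44·43/268 = 7.0597; b·c/n = 158·23/268 = 13.5597
OR_MH = (11.5385 + 4.8866 + 7.0597) / (19.8846 + 22.5945 + 13.5597) = 23.4848 / 56.0388 = 0.41908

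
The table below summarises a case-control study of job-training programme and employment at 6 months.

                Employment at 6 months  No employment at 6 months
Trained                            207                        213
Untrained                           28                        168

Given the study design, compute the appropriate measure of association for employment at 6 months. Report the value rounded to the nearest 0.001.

5.831

Cells: a = 207, b = 213, c = 28, d = 168.
This is a case-control study: participants were sampled on outcome status, so risks in the source population cannot be estimated directly — relative risk is not valid here. The odds ratio is the appropriate measure.
OR = (a·d)/(b·c) = (207 × 168) / (213 × 28) = 34776 / 5964 = 5.83099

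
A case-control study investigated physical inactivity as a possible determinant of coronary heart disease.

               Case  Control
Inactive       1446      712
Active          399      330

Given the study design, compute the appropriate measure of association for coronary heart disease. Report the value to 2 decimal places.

Cells: a = 1446, b = 712, c = 399, d = 330.
This is a case-control study: participants were sampled on outcome status, so risks in the source population cannot be estimated directly — relative risk is not valid here. The odds ratio is the appropriate measure.
OR = (a·d)/(b·c) = (1446 × 330) / (712 × 399) = 477180 / 284088 = 1.67969

1.68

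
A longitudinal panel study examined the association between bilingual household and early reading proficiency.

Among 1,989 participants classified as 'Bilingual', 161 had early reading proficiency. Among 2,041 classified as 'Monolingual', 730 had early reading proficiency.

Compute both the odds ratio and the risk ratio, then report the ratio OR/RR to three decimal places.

From the description: a = 161, b = 1828, c = 730, d = 1311.
OR = (161·1311)/(1828·730) = 211071/1334440 = 0.15817
Risk in exposed = 161/1989 = 0.08095; risk in unexposed = 730/2041 = 0.35767; RR = 0.22631
OR/RR = 0.15817 / 0.22631 = 0.69891
The outcome is not rare, so the OR lies further from 1 than the RR.

0.699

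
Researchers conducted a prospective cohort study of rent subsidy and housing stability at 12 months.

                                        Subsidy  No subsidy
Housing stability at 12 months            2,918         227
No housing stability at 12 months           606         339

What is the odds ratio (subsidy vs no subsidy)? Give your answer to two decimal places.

Reading the table with exposure as columns: a = 2918 (Subsidy, case), b = 606 (Subsidy, non-case), c = 227 (No subsidy, case), d = 339.
OR = (a·d)/(b·c) = (2918 × 339) / (606 × 227) = 989202 / 137562 = 7.19095
The odds of housing stability at 12 months are about 7.19 times as high in the subsidy group.

7.19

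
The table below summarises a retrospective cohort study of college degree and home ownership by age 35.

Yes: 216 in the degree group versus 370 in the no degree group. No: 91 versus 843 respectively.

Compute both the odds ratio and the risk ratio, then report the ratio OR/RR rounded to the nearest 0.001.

2.345

From the description: a = 216, b = 91, c = 370, d = 843.
OR = (216·843)/(91·370) = 182088/33670 = 5.40802
Risk in exposed = 216/307 = 0.70358; risk in unexposed = 370/1213 = 0.30503; RR = 2.30661
OR/RR = 5.40802 / 2.30661 = 2.34457
The outcome is not rare, so the OR lies further from 1 than the RR.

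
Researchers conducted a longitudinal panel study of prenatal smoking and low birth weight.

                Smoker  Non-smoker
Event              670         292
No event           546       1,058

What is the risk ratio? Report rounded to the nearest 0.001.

2.547

Reading the table with exposure as columns: a = 670 (Smoker, case), b = 546 (Smoker, non-case), c = 292 (Non-smoker, case), d = 1058.
Risk in exposed = 670/1216 = 0.55099; risk in unexposed = 292/1350 = 0.21630.
RR = 0.55099 / 0.21630 = 2.54737
The risk among the exposed is 2.55 times that among the unexposed.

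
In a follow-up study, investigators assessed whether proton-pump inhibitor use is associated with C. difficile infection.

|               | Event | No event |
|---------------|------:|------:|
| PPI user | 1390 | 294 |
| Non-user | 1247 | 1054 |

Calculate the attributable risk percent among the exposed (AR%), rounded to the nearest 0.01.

Cells: a = 1390, b = 294, c = 1247, d = 1054.
Risk in exposed = 1390/1684 = 0.82542; risk in unexposed = 1247/2301 = 0.54194.
RR = 0.82542/0.54194 = 1.52308
AR% = (RR − 1)/RR × 100 = (1.52308 − 1)/1.52308 × 100 = 34.3436%

34.34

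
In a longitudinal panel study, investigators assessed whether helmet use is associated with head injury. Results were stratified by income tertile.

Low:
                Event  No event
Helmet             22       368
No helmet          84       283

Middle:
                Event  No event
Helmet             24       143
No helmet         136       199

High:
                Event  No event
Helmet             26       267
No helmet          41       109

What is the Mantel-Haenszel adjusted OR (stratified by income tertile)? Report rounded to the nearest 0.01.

0.23

OR_MH = Σ(aᵢdᵢ/nᵢ) / Σ(bᵢcᵢ/nᵢ), where nᵢ is the stratum total.
Stratum 1 (Low): n = 757; a·d/n = 22·283/757 = 8.2246; b·c/n = 368·84/757 = 40.8349
Stratum 2 (Middle): n = 502; a·d/n = 24·199/502 = 9.5139; b·c/n = 143·136/502 = 38.7410
Stratum 3 (High): n = 443; a·d/n = 26·109/443 = 6.3973; b·c/n = 267·41/443 = 24.7111
OR_MH = (8.2246 + 9.5139 + 6.3973) / (40.8349 + 38.7410 + 24.7111) = 24.1358 / 104.2870 = 0.23144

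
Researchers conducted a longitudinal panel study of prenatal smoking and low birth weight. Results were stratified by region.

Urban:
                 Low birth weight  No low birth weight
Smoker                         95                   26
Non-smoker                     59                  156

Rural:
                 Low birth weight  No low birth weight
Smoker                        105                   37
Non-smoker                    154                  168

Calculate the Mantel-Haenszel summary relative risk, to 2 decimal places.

1.95

RR_MH = Σ(aᵢ·n₀ᵢ/nᵢ) / Σ(cᵢ·n₁ᵢ/nᵢ), with n₁ᵢ = aᵢ+bᵢ (exposed), n₀ᵢ = cᵢ+dᵢ (unexposed), nᵢ = n₁ᵢ+n₀ᵢ.
Stratum 1 (Urban): n₁ = 121, n₀ = 215, n = 336; a·n₀/n = 95·215/336 = 60.7887; c·n₁/n = 59·121/336 = 21.2470
Stratum 2 (Rural): n₁ = 142, n₀ = 322, n = 464; a·n₀/n = 105·322/464 = 72.8664; c·n₁/n = 154·142/464 = 47.1293
RR_MH = (60.7887 + 72.8664) / (21.2470 + 47.1293) = 133.6551 / 68.3763 = 1.95470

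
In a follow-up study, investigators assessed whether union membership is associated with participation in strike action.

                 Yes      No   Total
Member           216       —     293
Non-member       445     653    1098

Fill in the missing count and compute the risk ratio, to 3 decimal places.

1.819

The missing cell is in the exposed row: 293 − 216 = 77.
So a = 216, b = 77, c = 445, d = 653.
RR = [a/(a+b)] / [c/(c+d)] = (216/293) / (445/1098) = 0.73720/0.40528 = 1.81898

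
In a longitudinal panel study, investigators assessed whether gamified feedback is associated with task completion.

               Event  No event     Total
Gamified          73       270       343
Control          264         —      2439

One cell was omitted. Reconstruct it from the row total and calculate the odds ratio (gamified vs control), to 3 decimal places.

The missing cell is in the unexposed row: 2439 − 264 = 2175.
So a = 73, b = 270, c = 264, d = 2175.
OR = (a·d)/(b·c) = (73 × 2175) / (270 × 264) = 158775 / 71280 = 2.22748

2.227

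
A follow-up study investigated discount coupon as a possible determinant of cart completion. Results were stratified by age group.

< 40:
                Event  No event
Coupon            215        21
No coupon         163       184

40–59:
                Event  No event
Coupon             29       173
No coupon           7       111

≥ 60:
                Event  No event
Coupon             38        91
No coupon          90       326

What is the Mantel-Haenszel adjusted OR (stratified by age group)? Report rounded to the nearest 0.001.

OR_MH = Σ(aᵢdᵢ/nᵢ) / Σ(bᵢcᵢ/nᵢ), where nᵢ is the stratum total.
Stratum 1 (< 40): n = 583; a·d/n = 215·184/583 = 67.8559; b·c/n = 21·163/583 = 5.8714
Stratum 2 (40–59): n = 320; a·d/n = 29·111/320 = 10.0594; b·c/n = 173·7/320 = 3.7844
Stratum 3 (≥ 60): n = 545; a·d/n = 38·326/545 = 22.7303; b·c/n = 91·90/545 = 15.0275
OR_MH = (67.8559 + 10.0594 + 22.7303) / (5.8714 + 3.7844 + 15.0275) = 100.6456 / 24.6833 = 4.07748

4.077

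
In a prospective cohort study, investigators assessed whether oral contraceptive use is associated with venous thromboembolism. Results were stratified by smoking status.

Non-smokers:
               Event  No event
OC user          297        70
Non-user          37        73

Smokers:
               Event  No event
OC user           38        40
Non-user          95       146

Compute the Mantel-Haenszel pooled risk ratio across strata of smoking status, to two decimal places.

1.88

RR_MH = Σ(aᵢ·n₀ᵢ/nᵢ) / Σ(cᵢ·n₁ᵢ/nᵢ), with n₁ᵢ = aᵢ+bᵢ (exposed), n₀ᵢ = cᵢ+dᵢ (unexposed), nᵢ = n₁ᵢ+n₀ᵢ.
Stratum 1 (Non-smokers): n₁ = 367, n₀ = 110, n = 477; a·n₀/n = 297·110/477 = 68.4906; c·n₁/n = 37·367/477 = 28.4675
Stratum 2 (Smokers): n₁ = 78, n₀ = 241, n = 319; a·n₀/n = 38·241/319 = 28.7085; c·n₁/n = 95·78/319 = 23.2288
RR_MH = (68.4906 + 28.7085) / (28.4675 + 23.2288) = 97.1990 / 51.6963 = 1.88019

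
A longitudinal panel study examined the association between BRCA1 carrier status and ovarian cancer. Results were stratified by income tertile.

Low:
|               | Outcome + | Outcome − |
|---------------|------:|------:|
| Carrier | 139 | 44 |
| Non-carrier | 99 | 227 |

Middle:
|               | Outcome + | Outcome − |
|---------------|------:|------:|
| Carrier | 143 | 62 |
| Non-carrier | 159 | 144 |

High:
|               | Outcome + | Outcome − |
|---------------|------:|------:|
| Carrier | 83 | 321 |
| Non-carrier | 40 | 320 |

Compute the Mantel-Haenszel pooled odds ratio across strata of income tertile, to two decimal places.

OR_MH = Σ(aᵢdᵢ/nᵢ) / Σ(bᵢcᵢ/nᵢ), where nᵢ is the stratum total.
Stratum 1 (Low): n = 509; a·d/n = 139·227/509 = 61.9902; b·c/n = 44·99/509 = 8.5580
Stratum 2 (Middle): n = 508; a·d/n = 143·144/508 = 40.5354; b·c/n = 62·159/508 = 19.4055
Stratum 3 (High): n = 764; a·d/n = 83·320/764 = 34.7644; b·c/n = 321·40/764 = 16.8063
OR_MH = (61.9902 + 40.5354 + 34.7644) / (8.5580 + 19.4055 + 16.8063) = 137.2900 / 44.7698 = 3.06658

3.07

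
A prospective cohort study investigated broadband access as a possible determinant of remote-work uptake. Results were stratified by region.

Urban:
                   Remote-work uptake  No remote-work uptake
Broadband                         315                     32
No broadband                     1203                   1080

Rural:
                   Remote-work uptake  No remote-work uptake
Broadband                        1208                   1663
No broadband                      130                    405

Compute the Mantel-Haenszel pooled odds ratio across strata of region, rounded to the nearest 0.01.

3.49

OR_MH = Σ(aᵢdᵢ/nᵢ) / Σ(bᵢcᵢ/nᵢ), where nᵢ is the stratum total.
Stratum 1 (Urban): n = 2630; a·d/n = 315·1080/2630 = 129.3536; b·c/n = 32·1203/2630 = 14.6373
Stratum 2 (Rural): n = 3406; a·d/n = 1208·405/3406 = 143.6406; b·c/n = 1663·130/3406 = 63.4733
OR_MH = (129.3536 + 143.6406) / (14.6373 + 63.4733) = 272.9942 / 78.1105 = 3.49497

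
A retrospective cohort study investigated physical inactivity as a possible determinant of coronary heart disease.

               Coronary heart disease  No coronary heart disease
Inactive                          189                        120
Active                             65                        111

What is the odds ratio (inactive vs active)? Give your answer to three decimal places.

Cells: a = 189, b = 120, c = 65, d = 111.
OR = (a·d)/(b·c) = (189 × 111) / (120 × 65) = 20979 / 7800 = 2.68962
The odds of coronary heart disease are about 2.69 times as high in the inactive group.

2.690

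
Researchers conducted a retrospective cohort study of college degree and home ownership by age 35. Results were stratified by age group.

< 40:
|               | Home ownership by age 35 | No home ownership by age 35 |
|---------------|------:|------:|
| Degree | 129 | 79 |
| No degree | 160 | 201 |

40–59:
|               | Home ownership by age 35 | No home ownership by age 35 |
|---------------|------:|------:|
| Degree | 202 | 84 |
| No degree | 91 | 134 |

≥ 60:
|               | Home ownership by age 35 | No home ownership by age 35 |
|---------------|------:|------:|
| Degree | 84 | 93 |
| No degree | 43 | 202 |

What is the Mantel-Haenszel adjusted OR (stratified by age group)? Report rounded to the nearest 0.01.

2.97

OR_MH = Σ(aᵢdᵢ/nᵢ) / Σ(bᵢcᵢ/nᵢ), where nᵢ is the stratum total.
Stratum 1 (< 40): n = 569; a·d/n = 129·201/569 = 45.5694; b·c/n = 79·160/569 = 22.2144
Stratum 2 (40–59): n = 511; a·d/n = 202·134/511 = 52.9706; b·c/n = 84·91/511 = 14.9589
Stratum 3 (≥ 60): n = 422; a·d/n = 84·202/422 = 40.2085; b·c/n = 93·43/422 = 9.4763
OR_MH = (45.5694 + 52.9706 + 40.2085) / (22.2144 + 14.9589 + 9.4763) = 138.7486 / 46.6496 = 2.97427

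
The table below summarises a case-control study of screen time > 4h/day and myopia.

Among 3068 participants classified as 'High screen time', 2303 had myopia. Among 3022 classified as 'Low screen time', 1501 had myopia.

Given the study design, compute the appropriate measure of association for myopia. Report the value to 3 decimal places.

3.051

From the description: a = 2303, b = 765, c = 1501, d = 1521.
This is a case-control study: participants were sampled on outcome status, so risks in the source population cannot be estimated directly — relative risk is not valid here. The odds ratio is the appropriate measure.
OR = (a·d)/(b·c) = (2303 × 1521) / (765 × 1501) = 3502863 / 1148265 = 3.05057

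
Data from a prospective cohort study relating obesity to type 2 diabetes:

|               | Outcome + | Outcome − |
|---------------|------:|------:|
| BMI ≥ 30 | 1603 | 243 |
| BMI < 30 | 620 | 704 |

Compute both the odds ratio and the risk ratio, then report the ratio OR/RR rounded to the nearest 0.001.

Cells: a = 1603, b = 243, c = 620, d = 704.
OR = (1603·704)/(243·620) = 1128512/150660 = 7.49046
Risk in exposed = 1603/1846 = 0.86836; risk in unexposed = 620/1324 = 0.46828; RR = 1.85438
OR/RR = 7.49046 / 1.85438 = 4.03934
The outcome is not rare, so the OR lies further from 1 than the RR.

4.039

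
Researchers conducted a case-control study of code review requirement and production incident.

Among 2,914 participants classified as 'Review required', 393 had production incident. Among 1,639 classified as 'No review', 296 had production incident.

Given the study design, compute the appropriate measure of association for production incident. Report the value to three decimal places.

From the description: a = 393, b = 2521, c = 296, d = 1343.
This is a case-control study: participants were sampled on outcome status, so risks in the source population cannot be estimated directly — relative risk is not valid here. The odds ratio is the appropriate measure.
OR = (a·d)/(b·c) = (393 × 1343) / (2521 × 296) = 527799 / 746216 = 0.70730

0.707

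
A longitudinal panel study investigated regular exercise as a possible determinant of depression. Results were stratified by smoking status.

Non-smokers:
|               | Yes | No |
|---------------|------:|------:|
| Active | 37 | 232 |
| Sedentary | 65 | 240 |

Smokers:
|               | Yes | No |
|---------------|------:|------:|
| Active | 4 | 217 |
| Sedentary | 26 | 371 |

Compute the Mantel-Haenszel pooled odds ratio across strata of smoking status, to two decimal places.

0.50

OR_MH = Σ(aᵢdᵢ/nᵢ) / Σ(bᵢcᵢ/nᵢ), where nᵢ is the stratum total.
Stratum 1 (Non-smokers): n = 574; a·d/n = 37·240/574 = 15.4704; b·c/n = 232·65/574 = 26.2718
Stratum 2 (Smokers): n = 618; a·d/n = 4·371/618 = 2.4013; b·c/n = 217·26/618 = 9.1294
OR_MH = (15.4704 + 2.4013) / (26.2718 + 9.1294) = 17.8717 / 35.4012 = 0.50483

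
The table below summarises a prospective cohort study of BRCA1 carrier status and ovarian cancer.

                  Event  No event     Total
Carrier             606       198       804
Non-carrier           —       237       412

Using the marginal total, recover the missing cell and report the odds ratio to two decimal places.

The missing cell is in the unexposed row: 412 − 237 = 175.
So a = 606, b = 198, c = 175, d = 237.
OR = (a·d)/(b·c) = (606 × 237) / (198 × 175) = 143622 / 34650 = 4.14494

4.14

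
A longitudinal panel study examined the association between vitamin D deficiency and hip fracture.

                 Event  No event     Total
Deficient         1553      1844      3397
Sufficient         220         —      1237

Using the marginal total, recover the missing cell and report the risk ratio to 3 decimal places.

The missing cell is in the unexposed row: 1237 − 220 = 1017.
So a = 1553, b = 1844, c = 220, d = 1017.
RR = [a/(a+b)] / [c/(c+d)] = (1553/3397) / (220/1237) = 0.45717/0.17785 = 2.57053

2.571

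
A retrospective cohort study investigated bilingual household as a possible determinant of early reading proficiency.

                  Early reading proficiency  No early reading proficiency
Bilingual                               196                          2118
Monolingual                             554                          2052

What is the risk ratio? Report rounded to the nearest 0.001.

0.398

Cells: a = 196, b = 2118, c = 554, d = 2052.
Risk in exposed = 196/2314 = 0.08470; risk in unexposed = 554/2606 = 0.21259.
RR = 0.08470 / 0.21259 = 0.39843
The risk is 60% lower among the exposed than among the unexposed.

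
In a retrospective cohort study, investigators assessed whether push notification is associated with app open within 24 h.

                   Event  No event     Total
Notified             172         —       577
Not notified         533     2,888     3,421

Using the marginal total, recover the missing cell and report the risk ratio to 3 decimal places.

1.913

The missing cell is in the exposed row: 577 − 172 = 405.
So a = 172, b = 405, c = 533, d = 2888.
RR = [a/(a+b)] / [c/(c+d)] = (172/577) / (533/3421) = 0.29809/0.15580 = 1.91328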